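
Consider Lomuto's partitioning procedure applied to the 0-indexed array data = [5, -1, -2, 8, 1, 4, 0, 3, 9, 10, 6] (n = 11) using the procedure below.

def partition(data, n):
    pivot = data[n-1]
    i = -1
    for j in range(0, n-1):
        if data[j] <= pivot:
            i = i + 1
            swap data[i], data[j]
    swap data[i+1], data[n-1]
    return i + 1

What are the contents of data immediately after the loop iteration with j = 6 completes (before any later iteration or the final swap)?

[5, -1, -2, 1, 4, 0, 8, 3, 9, 10, 6]

pivot=6, i=-1
j=0: 5≤6, i=0, swap(0,0) ⇒ [5, -1, -2, 8, 1, 4, 0, 3, 9, 10, 6]
j=1: -1≤6, i=1, swap(1,1) ⇒ [5, -1, -2, 8, 1, 4, 0, 3, 9, 10, 6]
j=2: -2≤6, i=2, swap(2,2) ⇒ [5, -1, -2, 8, 1, 4, 0, 3, 9, 10, 6]
j=3: 8>6, skip
j=4: 1≤6, i=3, swap(3,4) ⇒ [5, -1, -2, 1, 8, 4, 0, 3, 9, 10, 6]
j=5: 4≤6, i=4, swap(4,5) ⇒ [5, -1, -2, 1, 4, 8, 0, 3, 9, 10, 6]
j=6: 0≤6, i=5, swap(5,6) ⇒ [5, -1, -2, 1, 4, 0, 8, 3, 9, 10, 6]
(after j=6) data = [5, -1, -2, 1, 4, 0, 8, 3, 9, 10, 6]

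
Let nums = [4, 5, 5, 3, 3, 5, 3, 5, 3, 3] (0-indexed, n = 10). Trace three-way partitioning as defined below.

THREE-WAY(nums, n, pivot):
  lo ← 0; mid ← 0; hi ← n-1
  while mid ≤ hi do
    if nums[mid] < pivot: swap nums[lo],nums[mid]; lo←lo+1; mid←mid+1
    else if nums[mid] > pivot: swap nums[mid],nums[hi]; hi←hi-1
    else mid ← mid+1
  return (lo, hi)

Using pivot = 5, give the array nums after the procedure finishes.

[4, 3, 3, 3, 3, 3, 5, 5, 5, 5]

pivot = 5; lo=0, mid=0, hi=9
nums[mid]=4<5: swap nums[0],nums[0]; lo=1,mid=1 → [4, 5, 5, 3, 3, 5, 3, 5, 3, 3]
nums[mid]=5=5: mid=2
nums[mid]=5=5: mid=3
nums[mid]=3<5: swap nums[1],nums[3]; lo=2,mid=4 → [4, 3, 5, 5, 3, 5, 3, 5, 3, 3]
nums[mid]=3<5: swap nums[2],nums[4]; lo=3,mid=5 → [4, 3, 3, 5, 5, 5, 3, 5, 3, 3]
nums[mid]=5=5: mid=6
nums[mid]=3<5: swap nums[3],nums[6]; lo=4,mid=7 → [4, 3, 3, 3, 5, 5, 5, 5, 3, 3]
nums[mid]=5=5: mid=8
nums[mid]=3<5: swap nums[4],nums[8]; lo=5,mid=9 → [4, 3, 3, 3, 3, 5, 5, 5, 5, 3]
nums[mid]=3<5: swap nums[5],nums[9]; lo=6,mid=10 → [4, 3, 3, 3, 3, 3, 5, 5, 5, 5]
end: lo=6, hi=9; nums = [4, 3, 3, 3, 3, 3, 5, 5, 5, 5]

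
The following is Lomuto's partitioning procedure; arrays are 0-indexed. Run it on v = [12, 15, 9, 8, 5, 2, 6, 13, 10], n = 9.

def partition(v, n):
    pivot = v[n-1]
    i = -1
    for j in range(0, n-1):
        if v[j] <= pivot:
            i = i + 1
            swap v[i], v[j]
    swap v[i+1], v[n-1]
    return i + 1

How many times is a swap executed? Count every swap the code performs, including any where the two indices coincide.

6

pivot=10, i=-1
j=0: 12>10, skip
j=1: 15>10, skip
j=2: 9≤10, i=0, swap(0,2) ⇒ [9, 15, 12, 8, 5, 2, 6, 13, 10]
j=3: 8≤10, i=1, swap(1,3) ⇒ [9, 8, 12, 15, 5, 2, 6, 13, 10]
j=4: 5≤10, i=2, swap(2,4) ⇒ [9, 8, 5, 15, 12, 2, 6, 13, 10]
j=5: 2≤10, i=3, swap(3,5) ⇒ [9, 8, 5, 2, 12, 15, 6, 13, 10]
j=6: 6≤10, i=4, swap(4,6) ⇒ [9, 8, 5, 2, 6, 15, 12, 13, 10]
j=7: 13>10, skip
swap(5,8) ⇒ [9, 8, 5, 2, 6, 10, 12, 13, 15]; return 5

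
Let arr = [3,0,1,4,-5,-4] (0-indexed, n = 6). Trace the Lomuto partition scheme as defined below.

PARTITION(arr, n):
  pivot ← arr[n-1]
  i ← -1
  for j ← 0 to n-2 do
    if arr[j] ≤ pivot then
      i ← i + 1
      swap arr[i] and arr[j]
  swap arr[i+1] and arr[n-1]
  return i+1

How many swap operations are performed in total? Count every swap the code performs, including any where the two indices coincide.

2

pivot=-4, i=-1
j=0: 3>-4, skip
j=1: 0>-4, skip
j=2: 1>-4, skip
j=3: 4>-4, skip
j=4: -5≤-4, i=0, swap(0,4) ⇒ [-5,0,1,4,3,-4]
swap(1,5) ⇒ [-5,-4,1,4,3,0]; return 1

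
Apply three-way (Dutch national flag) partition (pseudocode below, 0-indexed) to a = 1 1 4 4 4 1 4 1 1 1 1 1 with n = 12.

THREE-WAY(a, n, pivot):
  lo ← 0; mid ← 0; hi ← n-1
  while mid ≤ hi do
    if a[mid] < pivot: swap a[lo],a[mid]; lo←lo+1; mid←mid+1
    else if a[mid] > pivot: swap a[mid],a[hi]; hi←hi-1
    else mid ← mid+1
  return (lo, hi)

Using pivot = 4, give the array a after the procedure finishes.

1 1 1 1 1 1 1 1 4 4 4 4

pivot = 4; lo=0, mid=0, hi=11
a[mid]=1<4: swap a[0],a[0]; lo=1,mid=1 → 1 1 4 4 4 1 4 1 1 1 1 1
a[mid]=1<4: swap a[1],a[1]; lo=2,mid=2 → 1 1 4 4 4 1 4 1 1 1 1 1
a[mid]=4=4: mid=3
a[mid]=4=4: mid=4
a[mid]=4=4: mid=5
a[mid]=1<4: swap a[2],a[5]; lo=3,mid=6 → 1 1 1 4 4 4 4 1 1 1 1 1
a[mid]=4=4: mid=7
a[mid]=1<4: swap a[3],a[7]; lo=4,mid=8 → 1 1 1 1 4 4 4 4 1 1 1 1
a[mid]=1<4: swap a[4],a[8]; lo=5,mid=9 → 1 1 1 1 1 4 4 4 4 1 1 1
a[mid]=1<4: swap a[5],a[9]; lo=6,mid=10 → 1 1 1 1 1 1 4 4 4 4 1 1
a[mid]=1<4: swap a[6],a[10]; lo=7,mid=11 → 1 1 1 1 1 1 1 4 4 4 4 1
a[mid]=1<4: swap a[7],a[11]; lo=8,mid=12 → 1 1 1 1 1 1 1 1 4 4 4 4
end: lo=8, hi=11; a = 1 1 1 1 1 1 1 1 4 4 4 4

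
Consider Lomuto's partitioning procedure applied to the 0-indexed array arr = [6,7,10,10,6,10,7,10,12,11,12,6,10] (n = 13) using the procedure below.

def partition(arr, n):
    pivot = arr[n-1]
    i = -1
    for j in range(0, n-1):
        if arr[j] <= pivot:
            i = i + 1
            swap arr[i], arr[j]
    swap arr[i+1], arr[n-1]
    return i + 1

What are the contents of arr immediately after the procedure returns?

pivot = arr[12] = 10; i = -1
j=0: arr[0]=6 ≤ 10 → i=0, swap arr[0],arr[0] (no change) → [6,7,10,10,6,10,7,10,12,11,12,6,10]
j=1: arr[1]=7 ≤ 10 → i=1, swap arr[1],arr[1] (no change) → [6,7,10,10,6,10,7,10,12,11,12,6,10]
j=2: arr[2]=10 ≤ 10 → i=2, swap arr[2],arr[2] (no change) → [6,7,10,10,6,10,7,10,12,11,12,6,10]
j=3: arr[3]=10 ≤ 10 → i=3, swap arr[3],arr[3] (no change) → [6,7,10,10,6,10,7,10,12,11,12,6,10]
j=4: arr[4]=6 ≤ 10 → i=4, swap arr[4],arr[4] (no change) → [6,7,10,10,6,10,7,10,12,11,12,6,10]
j=5: arr[5]=10 ≤ 10 → i=5, swap arr[5],arr[5] (no change) → [6,7,10,10,6,10,7,10,12,11,12,6,10]
j=6: arr[6]=7 ≤ 10 → i=6, swap arr[6],arr[6] (no change) → [6,7,10,10,6,10,7,10,12,11,12,6,10]
j=7: arr[7]=10 ≤ 10 → i=7, swap arr[7],arr[7] (no change) → [6,7,10,10,6,10,7,10,12,11,12,6,10]
j=8: arr[8]=12 > 10 → no swap
j=9: arr[9]=11 > 10 → no swap
j=10: arr[10]=12 > 10 → no swap
j=11: arr[11]=6 ≤ 10 → i=8, swap arr[8],arr[11] → [6,7,10,10,6,10,7,10,6,11,12,12,10]
final swap arr[9],arr[12] → [6,7,10,10,6,10,7,10,6,10,12,12,11]; return 9

[6,7,10,10,6,10,7,10,6,10,12,12,11]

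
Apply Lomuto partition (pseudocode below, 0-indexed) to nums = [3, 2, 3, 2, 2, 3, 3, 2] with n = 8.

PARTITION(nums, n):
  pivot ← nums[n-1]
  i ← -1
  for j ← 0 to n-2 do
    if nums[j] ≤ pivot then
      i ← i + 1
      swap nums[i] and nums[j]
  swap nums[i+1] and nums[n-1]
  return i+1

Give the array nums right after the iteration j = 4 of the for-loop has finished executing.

[2, 2, 2, 3, 3, 3, 3, 2]

pivot=2, i=-1
j=0: 3>2, skip
j=1: 2≤2, i=0, swap(0,1) ⇒ [2, 3, 3, 2, 2, 3, 3, 2]
j=2: 3>2, skip
j=3: 2≤2, i=1, swap(1,3) ⇒ [2, 2, 3, 3, 2, 3, 3, 2]
j=4: 2≤2, i=2, swap(2,4) ⇒ [2, 2, 2, 3, 3, 3, 3, 2]
(after j=4) nums = [2, 2, 2, 3, 3, 3, 3, 2]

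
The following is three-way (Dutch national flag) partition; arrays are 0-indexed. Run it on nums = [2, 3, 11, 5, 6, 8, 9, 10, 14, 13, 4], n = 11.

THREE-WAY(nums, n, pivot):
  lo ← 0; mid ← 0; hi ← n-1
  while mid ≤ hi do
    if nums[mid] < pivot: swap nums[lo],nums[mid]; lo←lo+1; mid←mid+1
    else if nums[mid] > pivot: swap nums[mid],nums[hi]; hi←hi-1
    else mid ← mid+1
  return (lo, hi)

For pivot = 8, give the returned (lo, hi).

pivot = 8; lo=0, mid=0, hi=10
nums[mid]=2<8: swap nums[0],nums[0]; lo=1,mid=1 → [2, 3, 11, 5, 6, 8, 9, 10, 14, 13, 4]
nums[mid]=3<8: swap nums[1],nums[1]; lo=2,mid=2 → [2, 3, 11, 5, 6, 8, 9, 10, 14, 13, 4]
nums[mid]=11>8: swap nums[2],nums[10]; hi=9 → [2, 3, 4, 5, 6, 8, 9, 10, 14, 13, 11]
nums[mid]=4<8: swap nums[2],nums[2]; lo=3,mid=3 → [2, 3, 4, 5, 6, 8, 9, 10, 14, 13, 11]
nums[mid]=5<8: swap nums[3],nums[3]; lo=4,mid=4 → [2, 3, 4, 5, 6, 8, 9, 10, 14, 13, 11]
nums[mid]=6<8: swap nums[4],nums[4]; lo=5,mid=5 → [2, 3, 4, 5, 6, 8, 9, 10, 14, 13, 11]
nums[mid]=8=8: mid=6
nums[mid]=9>8: swap nums[6],nums[9]; hi=8 → [2, 3, 4, 5, 6, 8, 13, 10, 14, 9, 11]
nums[mid]=13>8: swap nums[6],nums[8]; hi=7 → [2, 3, 4, 5, 6, 8, 14, 10, 13, 9, 11]
nums[mid]=14>8: swap nums[6],nums[7]; hi=6 → [2, 3, 4, 5, 6, 8, 10, 14, 13, 9, 11]
nums[mid]=10>8: swap nums[6],nums[6]; hi=5 → [2, 3, 4, 5, 6, 8, 10, 14, 13, 9, 11]
end: lo=5, hi=5; nums = [2, 3, 4, 5, 6, 8, 10, 14, 13, 9, 11]

(5, 5)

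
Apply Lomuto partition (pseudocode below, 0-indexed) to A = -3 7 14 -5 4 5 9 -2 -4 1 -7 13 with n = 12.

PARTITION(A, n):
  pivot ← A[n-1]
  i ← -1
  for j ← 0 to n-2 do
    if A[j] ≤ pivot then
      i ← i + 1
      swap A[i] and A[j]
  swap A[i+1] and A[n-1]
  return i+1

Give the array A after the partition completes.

-3 7 -5 4 5 9 -2 -4 1 -7 13 14

pivot = A[11] = 13; i = -1
j=0: A[0]=-3 ≤ 13 → i=0, swap A[0],A[0] (no change) → -3 7 14 -5 4 5 9 -2 -4 1 -7 13
j=1: A[1]=7 ≤ 13 → i=1, swap A[1],A[1] (no change) → -3 7 14 -5 4 5 9 -2 -4 1 -7 13
j=2: A[2]=14 > 13 → no swap
j=3: A[3]=-5 ≤ 13 → i=2, swap A[2],A[3] → -3 7 -5 14 4 5 9 -2 -4 1 -7 13
j=4: A[4]=4 ≤ 13 → i=3, swap A[3],A[4] → -3 7 -5 4 14 5 9 -2 -4 1 -7 13
j=5: A[5]=5 ≤ 13 → i=4, swap A[4],A[5] → -3 7 -5 4 5 14 9 -2 -4 1 -7 13
j=6: A[6]=9 ≤ 13 → i=5, swap A[5],A[6] → -3 7 -5 4 5 9 14 -2 -4 1 -7 13
j=7: A[7]=-2 ≤ 13 → i=6, swap A[6],A[7] → -3 7 -5 4 5 9 -2 14 -4 1 -7 13
j=8: A[8]=-4 ≤ 13 → i=7, swap A[7],A[8] → -3 7 -5 4 5 9 -2 -4 14 1 -7 13
j=9: A[9]=1 ≤ 13 → i=8, swap A[8],A[9] → -3 7 -5 4 5 9 -2 -4 1 14 -7 13
j=10: A[10]=-7 ≤ 13 → i=9, swap A[9],A[10] → -3 7 -5 4 5 9 -2 -4 1 -7 14 13
final swap A[10],A[11] → -3 7 -5 4 5 9 -2 -4 1 -7 13 14; return 10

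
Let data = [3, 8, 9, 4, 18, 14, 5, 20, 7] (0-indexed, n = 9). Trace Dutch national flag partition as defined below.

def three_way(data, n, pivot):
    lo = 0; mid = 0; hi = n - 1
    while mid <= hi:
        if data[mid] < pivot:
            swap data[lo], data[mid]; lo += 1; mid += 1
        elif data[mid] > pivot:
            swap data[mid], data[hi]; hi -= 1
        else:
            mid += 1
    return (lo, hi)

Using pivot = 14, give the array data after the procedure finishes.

pivot = 14; lo=0, mid=0, hi=8
data[mid]=3<14: swap data[0],data[0]; lo=1,mid=1 → [3, 8, 9, 4, 18, 14, 5, 20, 7]
data[mid]=8<14: swap data[1],data[1]; lo=2,mid=2 → [3, 8, 9, 4, 18, 14, 5, 20, 7]
data[mid]=9<14: swap data[2],data[2]; lo=3,mid=3 → [3, 8, 9, 4, 18, 14, 5, 20, 7]
data[mid]=4<14: swap data[3],data[3]; lo=4,mid=4 → [3, 8, 9, 4, 18, 14, 5, 20, 7]
data[mid]=18>14: swap data[4],data[8]; hi=7 → [3, 8, 9, 4, 7, 14, 5, 20, 18]
data[mid]=7<14: swap data[4],data[4]; lo=5,mid=5 → [3, 8, 9, 4, 7, 14, 5, 20, 18]
data[mid]=14=14: mid=6
data[mid]=5<14: swap data[5],data[6]; lo=6,mid=7 → [3, 8, 9, 4, 7, 5, 14, 20, 18]
data[mid]=20>14: swap data[7],data[7]; hi=6 → [3, 8, 9, 4, 7, 5, 14, 20, 18]
end: lo=6, hi=6; data = [3, 8, 9, 4, 7, 5, 14, 20, 18]

[3, 8, 9, 4, 7, 5, 14, 20, 18]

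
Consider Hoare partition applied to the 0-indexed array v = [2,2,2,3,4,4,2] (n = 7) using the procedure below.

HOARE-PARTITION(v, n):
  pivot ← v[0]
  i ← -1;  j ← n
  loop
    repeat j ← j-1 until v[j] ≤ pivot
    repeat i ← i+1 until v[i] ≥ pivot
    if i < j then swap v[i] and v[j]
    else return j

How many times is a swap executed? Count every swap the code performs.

2

pivot = v[0] = 2; i = -1, j = 7
j→6 (v[6]=2≤2), i→0 (v[0]=2≥2); i<j, swap → [2,2,2,3,4,4,2]
j→2 (v[2]=2≤2), i→1 (v[1]=2≥2); i<j, swap → [2,2,2,3,4,4,2]
j→1, i→2; i≥j, return j=1. v = [2,2,2,3,4,4,2]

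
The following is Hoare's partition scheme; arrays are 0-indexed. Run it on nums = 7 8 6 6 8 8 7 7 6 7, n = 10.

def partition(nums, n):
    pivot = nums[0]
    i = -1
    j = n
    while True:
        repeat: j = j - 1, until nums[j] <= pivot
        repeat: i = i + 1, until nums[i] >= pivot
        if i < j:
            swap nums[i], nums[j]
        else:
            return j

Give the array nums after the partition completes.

pivot = nums[0] = 7; i = -1, j = 10
j→9 (nums[9]=7≤7), i→0 (nums[0]=7≥7); i<j, swap → 7 8 6 6 8 8 7 7 6 7
j→8 (nums[8]=6≤7), i→1 (nums[1]=8≥7); i<j, swap → 7 6 6 6 8 8 7 7 8 7
j→7 (nums[7]=7≤7), i→4 (nums[4]=8≥7); i<j, swap → 7 6 6 6 7 8 7 8 8 7
j→6 (nums[6]=7≤7), i→5 (nums[5]=8≥7); i<j, swap → 7 6 6 6 7 7 8 8 8 7
j→5, i→6; i≥j, return j=5. nums = 7 6 6 6 7 7 8 8 8 7

7 6 6 6 7 7 8 8 8 7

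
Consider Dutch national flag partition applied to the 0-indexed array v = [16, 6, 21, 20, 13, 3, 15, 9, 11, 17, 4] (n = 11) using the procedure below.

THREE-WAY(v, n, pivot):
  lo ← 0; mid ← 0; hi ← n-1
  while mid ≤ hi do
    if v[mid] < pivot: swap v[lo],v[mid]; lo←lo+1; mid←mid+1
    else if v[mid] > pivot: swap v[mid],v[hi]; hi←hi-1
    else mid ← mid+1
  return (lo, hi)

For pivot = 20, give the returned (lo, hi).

(9, 9)

lo=0 mid=0 hi=10
16<20: swap(0,0), lo=1 mid=1 ⇒ [16, 6, 21, 20, 13, 3, 15, 9, 11, 17, 4]
6<20: swap(1,1), lo=2 mid=2 ⇒ [16, 6, 21, 20, 13, 3, 15, 9, 11, 17, 4]
21>20: swap(2,10), hi=9 ⇒ [16, 6, 4, 20, 13, 3, 15, 9, 11, 17, 21]
4<20: swap(2,2), lo=3 mid=3 ⇒ [16, 6, 4, 20, 13, 3, 15, 9, 11, 17, 21]
20=20: mid=4
13<20: swap(3,4), lo=4 mid=5 ⇒ [16, 6, 4, 13, 20, 3, 15, 9, 11, 17, 21]
3<20: swap(4,5), lo=5 mid=6 ⇒ [16, 6, 4, 13, 3, 20, 15, 9, 11, 17, 21]
15<20: swap(5,6), lo=6 mid=7 ⇒ [16, 6, 4, 13, 3, 15, 20, 9, 11, 17, 21]
9<20: swap(6,7), lo=7 mid=8 ⇒ [16, 6, 4, 13, 3, 15, 9, 20, 11, 17, 21]
11<20: swap(7,8), lo=8 mid=9 ⇒ [16, 6, 4, 13, 3, 15, 9, 11, 20, 17, 21]
17<20: swap(8,9), lo=9 mid=10 ⇒ [16, 6, 4, 13, 3, 15, 9, 11, 17, 20, 21]
done. lo=9 hi=9; v=[16, 6, 4, 13, 3, 15, 9, 11, 17, 20, 21]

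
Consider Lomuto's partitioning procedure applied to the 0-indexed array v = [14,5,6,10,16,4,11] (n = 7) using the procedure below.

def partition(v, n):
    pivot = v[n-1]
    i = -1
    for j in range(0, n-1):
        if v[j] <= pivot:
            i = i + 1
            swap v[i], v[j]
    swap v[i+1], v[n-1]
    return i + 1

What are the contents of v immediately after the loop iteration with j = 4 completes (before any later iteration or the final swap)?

pivot=11, i=-1
j=0: 14>11, skip
j=1: 5≤11, i=0, swap(0,1) ⇒ [5,14,6,10,16,4,11]
j=2: 6≤11, i=1, swap(1,2) ⇒ [5,6,14,10,16,4,11]
j=3: 10≤11, i=2, swap(2,3) ⇒ [5,6,10,14,16,4,11]
j=4: 16>11, skip
(after j=4) v = [5,6,10,14,16,4,11]

[5,6,10,14,16,4,11]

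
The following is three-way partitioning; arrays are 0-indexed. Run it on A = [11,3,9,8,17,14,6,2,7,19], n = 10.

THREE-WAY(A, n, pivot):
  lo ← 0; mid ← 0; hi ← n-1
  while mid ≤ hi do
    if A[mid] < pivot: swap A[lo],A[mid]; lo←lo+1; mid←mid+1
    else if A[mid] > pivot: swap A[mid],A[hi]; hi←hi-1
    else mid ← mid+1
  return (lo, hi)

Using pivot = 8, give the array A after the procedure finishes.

pivot = 8; lo=0, mid=0, hi=9
A[mid]=11>8: swap A[0],A[9]; hi=8 → [19,3,9,8,17,14,6,2,7,11]
A[mid]=19>8: swap A[0],A[8]; hi=7 → [7,3,9,8,17,14,6,2,19,11]
A[mid]=7<8: swap A[0],A[0]; lo=1,mid=1 → [7,3,9,8,17,14,6,2,19,11]
A[mid]=3<8: swap A[1],A[1]; lo=2,mid=2 → [7,3,9,8,17,14,6,2,19,11]
A[mid]=9>8: swap A[2],A[7]; hi=6 → [7,3,2,8,17,14,6,9,19,11]
A[mid]=2<8: swap A[2],A[2]; lo=3,mid=3 → [7,3,2,8,17,14,6,9,19,11]
A[mid]=8=8: mid=4
A[mid]=17>8: swap A[4],A[6]; hi=5 → [7,3,2,8,6,14,17,9,19,11]
A[mid]=6<8: swap A[3],A[4]; lo=4,mid=5 → [7,3,2,6,8,14,17,9,19,11]
A[mid]=14>8: swap A[5],A[5]; hi=4 → [7,3,2,6,8,14,17,9,19,11]
end: lo=4, hi=4; A = [7,3,2,6,8,14,17,9,19,11]

[7,3,2,6,8,14,17,9,19,11]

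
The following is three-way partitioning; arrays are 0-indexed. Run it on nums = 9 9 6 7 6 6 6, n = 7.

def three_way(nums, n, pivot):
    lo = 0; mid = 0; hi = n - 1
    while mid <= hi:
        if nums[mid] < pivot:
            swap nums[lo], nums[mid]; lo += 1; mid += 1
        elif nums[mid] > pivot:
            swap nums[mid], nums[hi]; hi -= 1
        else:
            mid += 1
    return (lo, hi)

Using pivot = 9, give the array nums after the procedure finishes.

6 7 6 6 6 9 9

pivot = 9; lo=0, mid=0, hi=6
nums[mid]=9=9: mid=1
nums[mid]=9=9: mid=2
nums[mid]=6<9: swap nums[0],nums[2]; lo=1,mid=3 → 6 9 9 7 6 6 6
nums[mid]=7<9: swap nums[1],nums[3]; lo=2,mid=4 → 6 7 9 9 6 6 6
nums[mid]=6<9: swap nums[2],nums[4]; lo=3,mid=5 → 6 7 6 9 9 6 6
nums[mid]=6<9: swap nums[3],nums[5]; lo=4,mid=6 → 6 7 6 6 9 9 6
nums[mid]=6<9: swap nums[4],nums[6]; lo=5,mid=7 → 6 7 6 6 6 9 9
end: lo=5, hi=6; nums = 6 7 6 6 6 9 9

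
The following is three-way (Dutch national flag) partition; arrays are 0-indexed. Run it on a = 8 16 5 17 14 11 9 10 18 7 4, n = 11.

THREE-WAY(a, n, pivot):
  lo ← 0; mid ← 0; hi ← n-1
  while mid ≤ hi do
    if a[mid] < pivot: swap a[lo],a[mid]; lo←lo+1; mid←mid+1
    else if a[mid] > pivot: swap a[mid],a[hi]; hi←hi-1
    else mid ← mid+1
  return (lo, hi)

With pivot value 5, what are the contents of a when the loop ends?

pivot = 5; lo=0, mid=0, hi=10
a[mid]=8>5: swap a[0],a[10]; hi=9 → 4 16 5 17 14 11 9 10 18 7 8
a[mid]=4<5: swap a[0],a[0]; lo=1,mid=1 → 4 16 5 17 14 11 9 10 18 7 8
a[mid]=16>5: swap a[1],a[9]; hi=8 → 4 7 5 17 14 11 9 10 18 16 8
a[mid]=7>5: swap a[1],a[8]; hi=7 → 4 18 5 17 14 11 9 10 7 16 8
a[mid]=18>5: swap a[1],a[7]; hi=6 → 4 10 5 17 14 11 9 18 7 16 8
a[mid]=10>5: swap a[1],a[6]; hi=5 → 4 9 5 17 14 11 10 18 7 16 8
a[mid]=9>5: swap a[1],a[5]; hi=4 → 4 11 5 17 14 9 10 18 7 16 8
a[mid]=11>5: swap a[1],a[4]; hi=3 → 4 14 5 17 11 9 10 18 7 16 8
a[mid]=14>5: swap a[1],a[3]; hi=2 → 4 17 5 14 11 9 10 18 7 16 8
a[mid]=17>5: swap a[1],a[2]; hi=1 → 4 5 17 14 11 9 10 18 7 16 8
a[mid]=5=5: mid=2
end: lo=1, hi=1; a = 4 5 17 14 11 9 10 18 7 16 8

4 5 17 14 11 9 10 18 7 16 8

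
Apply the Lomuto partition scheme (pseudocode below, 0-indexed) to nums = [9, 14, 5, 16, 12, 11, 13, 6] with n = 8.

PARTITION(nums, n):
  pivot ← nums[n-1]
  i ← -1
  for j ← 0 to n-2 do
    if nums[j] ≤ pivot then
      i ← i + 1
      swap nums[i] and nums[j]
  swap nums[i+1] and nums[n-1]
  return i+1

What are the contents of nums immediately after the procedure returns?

[5, 6, 9, 16, 12, 11, 13, 14]

pivot=6, i=-1
j=0: 9>6, skip
j=1: 14>6, skip
j=2: 5≤6, i=0, swap(0,2) ⇒ [5, 14, 9, 16, 12, 11, 13, 6]
j=3: 16>6, skip
j=4: 12>6, skip
j=5: 11>6, skip
j=6: 13>6, skip
swap(1,7) ⇒ [5, 6, 9, 16, 12, 11, 13, 14]; return 1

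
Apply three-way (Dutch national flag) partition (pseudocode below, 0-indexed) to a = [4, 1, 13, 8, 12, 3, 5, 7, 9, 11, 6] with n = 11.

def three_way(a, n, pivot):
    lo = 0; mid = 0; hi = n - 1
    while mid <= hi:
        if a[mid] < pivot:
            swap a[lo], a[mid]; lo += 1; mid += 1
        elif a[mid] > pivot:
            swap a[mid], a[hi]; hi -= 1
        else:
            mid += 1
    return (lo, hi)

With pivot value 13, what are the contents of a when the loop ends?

[4, 1, 8, 12, 3, 5, 7, 9, 11, 6, 13]

pivot = 13; lo=0, mid=0, hi=10
a[mid]=4<13: swap a[0],a[0]; lo=1,mid=1 → [4, 1, 13, 8, 12, 3, 5, 7, 9, 11, 6]
a[mid]=1<13: swap a[1],a[1]; lo=2,mid=2 → [4, 1, 13, 8, 12, 3, 5, 7, 9, 11, 6]
a[mid]=13=13: mid=3
a[mid]=8<13: swap a[2],a[3]; lo=3,mid=4 → [4, 1, 8, 13, 12, 3, 5, 7, 9, 11, 6]
a[mid]=12<13: swap a[3],a[4]; lo=4,mid=5 → [4, 1, 8, 12, 13, 3, 5, 7, 9, 11, 6]
a[mid]=3<13: swap a[4],a[5]; lo=5,mid=6 → [4, 1, 8, 12, 3, 13, 5, 7, 9, 11, 6]
a[mid]=5<13: swap a[5],a[6]; lo=6,mid=7 → [4, 1, 8, 12, 3, 5, 13, 7, 9, 11, 6]
a[mid]=7<13: swap a[6],a[7]; lo=7,mid=8 → [4, 1, 8, 12, 3, 5, 7, 13, 9, 11, 6]
a[mid]=9<13: swap a[7],a[8]; lo=8,mid=9 → [4, 1, 8, 12, 3, 5, 7, 9, 13, 11, 6]
a[mid]=11<13: swap a[8],a[9]; lo=9,mid=10 → [4, 1, 8, 12, 3, 5, 7, 9, 11, 13, 6]
a[mid]=6<13: swap a[9],a[10]; lo=10,mid=11 → [4, 1, 8, 12, 3, 5, 7, 9, 11, 6, 13]
end: lo=10, hi=10; a = [4, 1, 8, 12, 3, 5, 7, 9, 11, 6, 13]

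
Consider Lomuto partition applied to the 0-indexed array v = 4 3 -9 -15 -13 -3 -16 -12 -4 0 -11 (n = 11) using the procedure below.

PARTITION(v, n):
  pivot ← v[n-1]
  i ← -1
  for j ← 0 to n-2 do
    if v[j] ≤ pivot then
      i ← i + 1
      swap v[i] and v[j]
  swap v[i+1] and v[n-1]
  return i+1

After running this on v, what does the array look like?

pivot=-11, i=-1
j=0: 4>-11, skip
j=1: 3>-11, skip
j=2: -9>-11, skip
j=3: -15≤-11, i=0, swap(0,3) ⇒ -15 3 -9 4 -13 -3 -16 -12 -4 0 -11
j=4: -13≤-11, i=1, swap(1,4) ⇒ -15 -13 -9 4 3 -3 -16 -12 -4 0 -11
j=5: -3>-11, skip
j=6: -16≤-11, i=2, swap(2,6) ⇒ -15 -13 -16 4 3 -3 -9 -12 -4 0 -11
j=7: -12≤-11, i=3, swap(3,7) ⇒ -15 -13 -16 -12 3 -3 -9 4 -4 0 -11
j=8: -4>-11, skip
j=9: 0>-11, skip
swap(4,10) ⇒ -15 -13 -16 -12 -11 -3 -9 4 -4 0 3; return 4

-15 -13 -16 -12 -11 -3 -9 4 -4 0 3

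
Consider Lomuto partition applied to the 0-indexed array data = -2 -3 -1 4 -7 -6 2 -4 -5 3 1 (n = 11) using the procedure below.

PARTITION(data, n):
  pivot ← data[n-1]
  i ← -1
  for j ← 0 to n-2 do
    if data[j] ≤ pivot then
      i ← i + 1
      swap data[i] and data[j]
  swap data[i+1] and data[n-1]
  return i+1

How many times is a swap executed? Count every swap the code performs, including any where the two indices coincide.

pivot = data[10] = 1; i = -1
j=0: data[0]=-2 ≤ 1 → i=0, swap data[0],data[0] (no change) → -2 -3 -1 4 -7 -6 2 -4 -5 3 1
j=1: data[1]=-3 ≤ 1 → i=1, swap data[1],data[1] (no change) → -2 -3 -1 4 -7 -6 2 -4 -5 3 1
j=2: data[2]=-1 ≤ 1 → i=2, swap data[2],data[2] (no change) → -2 -3 -1 4 -7 -6 2 -4 -5 3 1
j=3: data[3]=4 > 1 → no swap
j=4: data[4]=-7 ≤ 1 → i=3, swap data[3],data[4] → -2 -3 -1 -7 4 -6 2 -4 -5 3 1
j=5: data[5]=-6 ≤ 1 → i=4, swap data[4],data[5] → -2 -3 -1 -7 -6 4 2 -4 -5 3 1
j=6: data[6]=2 > 1 → no swap
j=7: data[7]=-4 ≤ 1 → i=5, swap data[5],data[7] → -2 -3 -1 -7 -6 -4 2 4 -5 3 1
j=8: data[8]=-5 ≤ 1 → i=6, swap data[6],data[8] → -2 -3 -1 -7 -6 -4 -5 4 2 3 1
j=9: data[9]=3 > 1 → no swap
final swap data[7],data[10] → -2 -3 -1 -7 -6 -4 -5 1 2 3 4; return 7

8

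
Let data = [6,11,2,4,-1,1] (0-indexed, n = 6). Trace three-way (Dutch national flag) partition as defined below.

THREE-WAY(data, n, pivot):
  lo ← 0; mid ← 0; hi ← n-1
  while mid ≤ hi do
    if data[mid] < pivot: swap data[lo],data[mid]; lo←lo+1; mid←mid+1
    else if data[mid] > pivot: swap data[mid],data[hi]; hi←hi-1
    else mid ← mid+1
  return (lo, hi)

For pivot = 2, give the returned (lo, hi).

pivot = 2; lo=0, mid=0, hi=5
data[mid]=6>2: swap data[0],data[5]; hi=4 → [1,11,2,4,-1,6]
data[mid]=1<2: swap data[0],data[0]; lo=1,mid=1 → [1,11,2,4,-1,6]
data[mid]=11>2: swap data[1],data[4]; hi=3 → [1,-1,2,4,11,6]
data[mid]=-1<2: swap data[1],data[1]; lo=2,mid=2 → [1,-1,2,4,11,6]
data[mid]=2=2: mid=3
data[mid]=4>2: swap data[3],data[3]; hi=2 → [1,-1,2,4,11,6]
end: lo=2, hi=2; data = [1,-1,2,4,11,6]

(2, 2)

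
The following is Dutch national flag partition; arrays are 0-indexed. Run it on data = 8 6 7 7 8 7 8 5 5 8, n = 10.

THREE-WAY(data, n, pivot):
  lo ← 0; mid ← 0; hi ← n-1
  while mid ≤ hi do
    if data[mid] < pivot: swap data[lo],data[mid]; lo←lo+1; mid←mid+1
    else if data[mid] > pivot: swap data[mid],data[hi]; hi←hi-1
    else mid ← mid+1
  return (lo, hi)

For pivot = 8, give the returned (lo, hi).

lo=0 mid=0 hi=9
8=8: mid=1
6<8: swap(0,1), lo=1 mid=2 ⇒ 6 8 7 7 8 7 8 5 5 8
7<8: swap(1,2), lo=2 mid=3 ⇒ 6 7 8 7 8 7 8 5 5 8
7<8: swap(2,3), lo=3 mid=4 ⇒ 6 7 7 8 8 7 8 5 5 8
8=8: mid=5
7<8: swap(3,5), lo=4 mid=6 ⇒ 6 7 7 7 8 8 8 5 5 8
8=8: mid=7
5<8: swap(4,7), lo=5 mid=8 ⇒ 6 7 7 7 5 8 8 8 5 8
5<8: swap(5,8), lo=6 mid=9 ⇒ 6 7 7 7 5 5 8 8 8 8
8=8: mid=10
done. lo=6 hi=9; data=6 7 7 7 5 5 8 8 8 8

(6, 9)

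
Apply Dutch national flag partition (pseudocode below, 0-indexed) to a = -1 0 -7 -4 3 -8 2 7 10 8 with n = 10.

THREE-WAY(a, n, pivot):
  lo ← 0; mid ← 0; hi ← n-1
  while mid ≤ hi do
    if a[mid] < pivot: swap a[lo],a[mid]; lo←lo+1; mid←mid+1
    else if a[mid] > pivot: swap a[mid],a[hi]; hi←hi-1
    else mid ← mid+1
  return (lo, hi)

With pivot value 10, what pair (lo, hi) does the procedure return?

lo=0 mid=0 hi=9
-1<10: swap(0,0), lo=1 mid=1 ⇒ -1 0 -7 -4 3 -8 2 7 10 8
0<10: swap(1,1), lo=2 mid=2 ⇒ -1 0 -7 -4 3 -8 2 7 10 8
-7<10: swap(2,2), lo=3 mid=3 ⇒ -1 0 -7 -4 3 -8 2 7 10 8
-4<10: swap(3,3), lo=4 mid=4 ⇒ -1 0 -7 -4 3 -8 2 7 10 8
3<10: swap(4,4), lo=5 mid=5 ⇒ -1 0 -7 -4 3 -8 2 7 10 8
-8<10: swap(5,5), lo=6 mid=6 ⇒ -1 0 -7 -4 3 -8 2 7 10 8
2<10: swap(6,6), lo=7 mid=7 ⇒ -1 0 -7 -4 3 -8 2 7 10 8
7<10: swap(7,7), lo=8 mid=8 ⇒ -1 0 -7 -4 3 -8 2 7 10 8
10=10: mid=9
8<10: swap(8,9), lo=9 mid=10 ⇒ -1 0 -7 -4 3 -8 2 7 8 10
done. lo=9 hi=9; a=-1 0 -7 -4 3 -8 2 7 8 10

(9, 9)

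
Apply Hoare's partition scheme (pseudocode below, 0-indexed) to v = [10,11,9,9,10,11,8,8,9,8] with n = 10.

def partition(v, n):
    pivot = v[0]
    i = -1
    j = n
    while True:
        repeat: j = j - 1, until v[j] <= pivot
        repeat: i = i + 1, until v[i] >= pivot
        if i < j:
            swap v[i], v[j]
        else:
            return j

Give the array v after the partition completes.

[8,9,9,9,8,8,11,10,11,10]

pivot = v[0] = 10; i = -1, j = 10
j→9 (v[9]=8≤10), i→0 (v[0]=10≥10); i<j, swap → [8,11,9,9,10,11,8,8,9,10]
j→8 (v[8]=9≤10), i→1 (v[1]=11≥10); i<j, swap → [8,9,9,9,10,11,8,8,11,10]
j→7 (v[7]=8≤10), i→4 (v[4]=10≥10); i<j, swap → [8,9,9,9,8,11,8,10,11,10]
j→6 (v[6]=8≤10), i→5 (v[5]=11≥10); i<j, swap → [8,9,9,9,8,8,11,10,11,10]
j→5, i→6; i≥j, return j=5. v = [8,9,9,9,8,8,11,10,11,10]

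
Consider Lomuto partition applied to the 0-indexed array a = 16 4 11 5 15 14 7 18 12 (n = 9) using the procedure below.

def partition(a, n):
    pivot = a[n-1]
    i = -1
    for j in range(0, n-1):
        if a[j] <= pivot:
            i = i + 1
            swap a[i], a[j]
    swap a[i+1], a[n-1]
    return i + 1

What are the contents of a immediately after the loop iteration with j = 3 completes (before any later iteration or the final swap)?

4 11 5 16 15 14 7 18 12

pivot=12, i=-1
j=0: 16>12, skip
j=1: 4≤12, i=0, swap(0,1) ⇒ 4 16 11 5 15 14 7 18 12
j=2: 11≤12, i=1, swap(1,2) ⇒ 4 11 16 5 15 14 7 18 12
j=3: 5≤12, i=2, swap(2,3) ⇒ 4 11 5 16 15 14 7 18 12
(after j=3) a = 4 11 5 16 15 14 7 18 12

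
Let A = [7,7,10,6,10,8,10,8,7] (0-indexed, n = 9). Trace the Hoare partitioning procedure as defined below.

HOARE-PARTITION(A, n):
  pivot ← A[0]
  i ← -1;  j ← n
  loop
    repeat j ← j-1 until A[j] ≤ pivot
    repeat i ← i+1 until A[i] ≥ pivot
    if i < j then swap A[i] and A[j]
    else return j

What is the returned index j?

1

pivot = A[0] = 7; i = -1, j = 9
j→8 (A[8]=7≤7), i→0 (A[0]=7≥7); i<j, swap → [7,7,10,6,10,8,10,8,7]
j→3 (A[3]=6≤7), i→1 (A[1]=7≥7); i<j, swap → [7,6,10,7,10,8,10,8,7]
j→1, i→2; i≥j, return j=1. A = [7,6,10,7,10,8,10,8,7]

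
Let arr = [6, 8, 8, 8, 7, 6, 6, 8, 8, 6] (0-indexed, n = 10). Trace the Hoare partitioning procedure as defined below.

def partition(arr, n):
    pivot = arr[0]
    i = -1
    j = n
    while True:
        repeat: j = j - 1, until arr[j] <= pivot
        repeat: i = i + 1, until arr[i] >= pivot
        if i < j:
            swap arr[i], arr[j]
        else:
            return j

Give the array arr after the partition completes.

[6, 6, 6, 8, 7, 8, 8, 8, 8, 6]

pivot = arr[0] = 6; i = -1, j = 10
j→9 (arr[9]=6≤6), i→0 (arr[0]=6≥6); i<j, swap → [6, 8, 8, 8, 7, 6, 6, 8, 8, 6]
j→6 (arr[6]=6≤6), i→1 (arr[1]=8≥6); i<j, swap → [6, 6, 8, 8, 7, 6, 8, 8, 8, 6]
j→5 (arr[5]=6≤6), i→2 (arr[2]=8≥6); i<j, swap → [6, 6, 6, 8, 7, 8, 8, 8, 8, 6]
j→2, i→3; i≥j, return j=2. arr = [6, 6, 6, 8, 7, 8, 8, 8, 8, 6]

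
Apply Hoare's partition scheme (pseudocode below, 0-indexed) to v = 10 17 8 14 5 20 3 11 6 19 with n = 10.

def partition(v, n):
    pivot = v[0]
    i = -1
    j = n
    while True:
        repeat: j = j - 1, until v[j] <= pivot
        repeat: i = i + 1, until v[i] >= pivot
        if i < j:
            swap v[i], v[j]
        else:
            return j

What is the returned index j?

3

pivot=10
j stops at 8 (6), i stops at 0 (10); swap ⇒ 6 17 8 14 5 20 3 11 10 19
j stops at 6 (3), i stops at 1 (17); swap ⇒ 6 3 8 14 5 20 17 11 10 19
j stops at 4 (5), i stops at 3 (14); swap ⇒ 6 3 8 5 14 20 17 11 10 19
j stops at 3, i stops at 4; i≥j ⇒ return 3. v=6 3 8 5 14 20 17 11 10 19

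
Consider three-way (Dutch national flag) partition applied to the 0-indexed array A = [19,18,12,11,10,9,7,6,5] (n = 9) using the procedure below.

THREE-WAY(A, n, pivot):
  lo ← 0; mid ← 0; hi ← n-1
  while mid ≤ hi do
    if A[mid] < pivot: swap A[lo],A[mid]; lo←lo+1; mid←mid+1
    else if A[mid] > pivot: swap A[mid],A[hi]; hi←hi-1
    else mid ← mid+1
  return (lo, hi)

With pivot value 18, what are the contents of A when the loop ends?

pivot = 18; lo=0, mid=0, hi=8
A[mid]=19>18: swap A[0],A[8]; hi=7 → [5,18,12,11,10,9,7,6,19]
A[mid]=5<18: swap A[0],A[0]; lo=1,mid=1 → [5,18,12,11,10,9,7,6,19]
A[mid]=18=18: mid=2
A[mid]=12<18: swap A[1],A[2]; lo=2,mid=3 → [5,12,18,11,10,9,7,6,19]
A[mid]=11<18: swap A[2],A[3]; lo=3,mid=4 → [5,12,11,18,10,9,7,6,19]
A[mid]=10<18: swap A[3],A[4]; lo=4,mid=5 → [5,12,11,10,18,9,7,6,19]
A[mid]=9<18: swap A[4],A[5]; lo=5,mid=6 → [5,12,11,10,9,18,7,6,19]
A[mid]=7<18: swap A[5],A[6]; lo=6,mid=7 → [5,12,11,10,9,7,18,6,19]
A[mid]=6<18: swap A[6],A[7]; lo=7,mid=8 → [5,12,11,10,9,7,6,18,19]
end: lo=7, hi=7; A = [5,12,11,10,9,7,6,18,19]

[5,12,11,10,9,7,6,18,19]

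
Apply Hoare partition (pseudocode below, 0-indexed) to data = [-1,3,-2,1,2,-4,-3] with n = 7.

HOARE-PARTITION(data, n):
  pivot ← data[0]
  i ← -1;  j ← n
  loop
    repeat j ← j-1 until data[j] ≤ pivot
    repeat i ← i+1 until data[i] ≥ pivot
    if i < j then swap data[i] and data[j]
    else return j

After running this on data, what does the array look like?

pivot = data[0] = -1; i = -1, j = 7
j→6 (data[6]=-3≤-1), i→0 (data[0]=-1≥-1); i<j, swap → [-3,3,-2,1,2,-4,-1]
j→5 (data[5]=-4≤-1), i→1 (data[1]=3≥-1); i<j, swap → [-3,-4,-2,1,2,3,-1]
j→2, i→3; i≥j, return j=2. data = [-3,-4,-2,1,2,3,-1]

[-3,-4,-2,1,2,3,-1]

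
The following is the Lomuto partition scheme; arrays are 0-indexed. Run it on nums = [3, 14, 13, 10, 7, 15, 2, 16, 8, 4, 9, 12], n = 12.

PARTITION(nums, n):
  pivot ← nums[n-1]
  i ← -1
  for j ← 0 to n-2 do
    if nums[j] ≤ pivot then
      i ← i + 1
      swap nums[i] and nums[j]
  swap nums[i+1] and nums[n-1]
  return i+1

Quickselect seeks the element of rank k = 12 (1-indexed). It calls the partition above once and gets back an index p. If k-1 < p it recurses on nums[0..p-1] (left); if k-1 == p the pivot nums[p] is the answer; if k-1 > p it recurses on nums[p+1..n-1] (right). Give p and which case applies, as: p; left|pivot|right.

pivot = nums[11] = 12; i = -1
j=0: nums[0]=3 ≤ 12 → i=0, swap nums[0],nums[0] (no change) → [3, 14, 13, 10, 7, 15, 2, 16, 8, 4, 9, 12]
j=1: nums[1]=14 > 12 → no swap
j=2: nums[2]=13 > 12 → no swap
j=3: nums[3]=10 ≤ 12 → i=1, swap nums[1],nums[3] → [3, 10, 13, 14, 7, 15, 2, 16, 8, 4, 9, 12]
j=4: nums[4]=7 ≤ 12 → i=2, swap nums[2],nums[4] → [3, 10, 7, 14, 13, 15, 2, 16, 8, 4, 9, 12]
j=5: nums[5]=15 > 12 → no swap
j=6: nums[6]=2 ≤ 12 → i=3, swap nums[3],nums[6] → [3, 10, 7, 2, 13, 15, 14, 16, 8, 4, 9, 12]
j=7: nums[7]=16 > 12 → no swap
j=8: nums[8]=8 ≤ 12 → i=4, swap nums[4],nums[8] → [3, 10, 7, 2, 8, 15, 14, 16, 13, 4, 9, 12]
j=9: nums[9]=4 ≤ 12 → i=5, swap nums[5],nums[9] → [3, 10, 7, 2, 8, 4, 14, 16, 13, 15, 9, 12]
j=10: nums[10]=9 ≤ 12 → i=6, swap nums[6],nums[10] → [3, 10, 7, 2, 8, 4, 9, 16, 13, 15, 14, 12]
final swap nums[7],nums[11] → [3, 10, 7, 2, 8, 4, 9, 12, 13, 15, 14, 16]; return 7
p = 7; k-1 = 11 > 7 ⇒ right

7; right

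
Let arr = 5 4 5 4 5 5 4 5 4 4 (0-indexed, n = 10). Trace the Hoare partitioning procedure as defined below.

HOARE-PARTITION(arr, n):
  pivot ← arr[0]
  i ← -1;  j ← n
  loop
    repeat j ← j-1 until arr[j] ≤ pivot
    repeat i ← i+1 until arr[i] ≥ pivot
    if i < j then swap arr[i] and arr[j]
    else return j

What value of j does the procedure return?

pivot = arr[0] = 5; i = -1, j = 10
j→9 (arr[9]=4≤5), i→0 (arr[0]=5≥5); i<j, swap → 4 4 5 4 5 5 4 5 4 5
j→8 (arr[8]=4≤5), i→2 (arr[2]=5≥5); i<j, swap → 4 4 4 4 5 5 4 5 5 5
j→7 (arr[7]=5≤5), i→4 (arr[4]=5≥5); i<j, swap → 4 4 4 4 5 5 4 5 5 5
j→6 (arr[6]=4≤5), i→5 (arr[5]=5≥5); i<j, swap → 4 4 4 4 5 4 5 5 5 5
j→5, i→6; i≥j, return j=5. arr = 4 4 4 4 5 4 5 5 5 5

5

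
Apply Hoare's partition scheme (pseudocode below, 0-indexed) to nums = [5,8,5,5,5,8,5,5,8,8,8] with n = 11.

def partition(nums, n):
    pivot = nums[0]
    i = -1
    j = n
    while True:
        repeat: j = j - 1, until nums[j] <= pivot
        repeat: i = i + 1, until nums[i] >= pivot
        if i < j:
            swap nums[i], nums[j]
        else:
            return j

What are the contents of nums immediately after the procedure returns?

pivot=5
j stops at 7 (5), i stops at 0 (5); swap ⇒ [5,8,5,5,5,8,5,5,8,8,8]
j stops at 6 (5), i stops at 1 (8); swap ⇒ [5,5,5,5,5,8,8,5,8,8,8]
j stops at 4 (5), i stops at 2 (5); swap ⇒ [5,5,5,5,5,8,8,5,8,8,8]
j stops at 3, i stops at 3; i≥j ⇒ return 3. nums=[5,5,5,5,5,8,8,5,8,8,8]

[5,5,5,5,5,8,8,5,8,8,8]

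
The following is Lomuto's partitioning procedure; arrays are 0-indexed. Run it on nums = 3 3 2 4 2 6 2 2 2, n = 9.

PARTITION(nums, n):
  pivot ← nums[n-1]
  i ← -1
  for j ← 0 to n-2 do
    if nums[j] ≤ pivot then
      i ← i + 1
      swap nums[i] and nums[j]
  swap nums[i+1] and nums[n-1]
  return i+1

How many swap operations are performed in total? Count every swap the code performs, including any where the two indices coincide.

pivot=2, i=-1
j=0: 3>2, skip
j=1: 3>2, skip
j=2: 2≤2, i=0, swap(0,2) ⇒ 2 3 3 4 2 6 2 2 2
j=3: 4>2, skip
j=4: 2≤2, i=1, swap(1,4) ⇒ 2 2 3 4 3 6 2 2 2
j=5: 6>2, skip
j=6: 2≤2, i=2, swap(2,6) ⇒ 2 2 2 4 3 6 3 2 2
j=7: 2≤2, i=3, swap(3,7) ⇒ 2 2 2 2 3 6 3 4 2
swap(4,8) ⇒ 2 2 2 2 2 6 3 4 3; return 4

5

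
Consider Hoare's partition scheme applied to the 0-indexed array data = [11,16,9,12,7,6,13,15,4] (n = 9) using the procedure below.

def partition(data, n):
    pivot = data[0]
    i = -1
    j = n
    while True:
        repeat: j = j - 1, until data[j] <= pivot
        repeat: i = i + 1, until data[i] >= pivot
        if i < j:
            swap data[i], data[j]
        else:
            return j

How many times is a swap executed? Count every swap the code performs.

pivot=11
j stops at 8 (4), i stops at 0 (11); swap ⇒ [4,16,9,12,7,6,13,15,11]
j stops at 5 (6), i stops at 1 (16); swap ⇒ [4,6,9,12,7,16,13,15,11]
j stops at 4 (7), i stops at 3 (12); swap ⇒ [4,6,9,7,12,16,13,15,11]
j stops at 3, i stops at 4; i≥j ⇒ return 3. data=[4,6,9,7,12,16,13,15,11]

3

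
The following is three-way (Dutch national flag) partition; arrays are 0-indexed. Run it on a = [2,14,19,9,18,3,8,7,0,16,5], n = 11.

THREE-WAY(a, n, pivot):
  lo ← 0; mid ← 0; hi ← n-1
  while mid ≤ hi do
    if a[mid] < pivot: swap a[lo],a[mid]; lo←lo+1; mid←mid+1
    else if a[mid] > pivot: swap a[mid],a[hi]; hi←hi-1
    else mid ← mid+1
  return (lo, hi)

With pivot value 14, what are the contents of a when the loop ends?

lo=0 mid=0 hi=10
2<14: swap(0,0), lo=1 mid=1 ⇒ [2,14,19,9,18,3,8,7,0,16,5]
14=14: mid=2
19>14: swap(2,10), hi=9 ⇒ [2,14,5,9,18,3,8,7,0,16,19]
5<14: swap(1,2), lo=2 mid=3 ⇒ [2,5,14,9,18,3,8,7,0,16,19]
9<14: swap(2,3), lo=3 mid=4 ⇒ [2,5,9,14,18,3,8,7,0,16,19]
18>14: swap(4,9), hi=8 ⇒ [2,5,9,14,16,3,8,7,0,18,19]
16>14: swap(4,8), hi=7 ⇒ [2,5,9,14,0,3,8,7,16,18,19]
0<14: swap(3,4), lo=4 mid=5 ⇒ [2,5,9,0,14,3,8,7,16,18,19]
3<14: swap(4,5), lo=5 mid=6 ⇒ [2,5,9,0,3,14,8,7,16,18,19]
8<14: swap(5,6), lo=6 mid=7 ⇒ [2,5,9,0,3,8,14,7,16,18,19]
7<14: swap(6,7), lo=7 mid=8 ⇒ [2,5,9,0,3,8,7,14,16,18,19]
done. lo=7 hi=7; a=[2,5,9,0,3,8,7,14,16,18,19]

[2,5,9,0,3,8,7,14,16,18,19]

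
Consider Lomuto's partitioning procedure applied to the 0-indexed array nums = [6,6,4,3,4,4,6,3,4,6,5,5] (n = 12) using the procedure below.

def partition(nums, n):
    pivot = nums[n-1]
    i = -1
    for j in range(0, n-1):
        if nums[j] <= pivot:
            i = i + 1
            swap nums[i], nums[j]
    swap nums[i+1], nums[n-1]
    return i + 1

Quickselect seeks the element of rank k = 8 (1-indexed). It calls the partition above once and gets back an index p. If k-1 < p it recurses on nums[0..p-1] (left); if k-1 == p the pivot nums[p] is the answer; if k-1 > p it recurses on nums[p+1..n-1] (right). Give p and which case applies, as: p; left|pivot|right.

pivot=5, i=-1
j=0: 6>5, skip
j=1: 6>5, skip
j=2: 4≤5, i=0, swap(0,2) ⇒ [4,6,6,3,4,4,6,3,4,6,5,5]
j=3: 3≤5, i=1, swap(1,3) ⇒ [4,3,6,6,4,4,6,3,4,6,5,5]
j=4: 4≤5, i=2, swap(2,4) ⇒ [4,3,4,6,6,4,6,3,4,6,5,5]
j=5: 4≤5, i=3, swap(3,5) ⇒ [4,3,4,4,6,6,6,3,4,6,5,5]
j=6: 6>5, skip
j=7: 3≤5, i=4, swap(4,7) ⇒ [4,3,4,4,3,6,6,6,4,6,5,5]
j=8: 4≤5, i=5, swap(5,8) ⇒ [4,3,4,4,3,4,6,6,6,6,5,5]
j=9: 6>5, skip
j=10: 5≤5, i=6, swap(6,10) ⇒ [4,3,4,4,3,4,5,6,6,6,6,5]
swap(7,11) ⇒ [4,3,4,4,3,4,5,5,6,6,6,6]; return 7
p = 7; k-1 = 7 == 7 ⇒ pivot

7; pivot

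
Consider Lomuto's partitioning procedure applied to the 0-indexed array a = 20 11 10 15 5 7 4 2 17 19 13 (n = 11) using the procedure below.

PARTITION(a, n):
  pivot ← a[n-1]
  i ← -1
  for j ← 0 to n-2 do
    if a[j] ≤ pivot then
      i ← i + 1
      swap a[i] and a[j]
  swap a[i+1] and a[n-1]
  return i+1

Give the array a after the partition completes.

pivot=13, i=-1
j=0: 20>13, skip
j=1: 11≤13, i=0, swap(0,1) ⇒ 11 20 10 15 5 7 4 2 17 19 13
j=2: 10≤13, i=1, swap(1,2) ⇒ 11 10 20 15 5 7 4 2 17 19 13
j=3: 15>13, skip
j=4: 5≤13, i=2, swap(2,4) ⇒ 11 10 5 15 20 7 4 2 17 19 13
j=5: 7≤13, i=3, swap(3,5) ⇒ 11 10 5 7 20 15 4 2 17 19 13
j=6: 4≤13, i=4, swap(4,6) ⇒ 11 10 5 7 4 15 20 2 17 19 13
j=7: 2≤13, i=5, swap(5,7) ⇒ 11 10 5 7 4 2 20 15 17 19 13
j=8: 17>13, skip
j=9: 19>13, skip
swap(6,10) ⇒ 11 10 5 7 4 2 13 15 17 19 20; return 6

11 10 5 7 4 2 13 15 17 19 20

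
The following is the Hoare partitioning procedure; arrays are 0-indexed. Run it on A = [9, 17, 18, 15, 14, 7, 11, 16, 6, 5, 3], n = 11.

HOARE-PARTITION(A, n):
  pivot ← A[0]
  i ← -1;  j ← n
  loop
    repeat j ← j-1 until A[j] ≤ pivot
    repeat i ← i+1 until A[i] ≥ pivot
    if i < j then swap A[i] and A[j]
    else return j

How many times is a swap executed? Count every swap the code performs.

4

pivot = A[0] = 9; i = -1, j = 11
j→10 (A[10]=3≤9), i→0 (A[0]=9≥9); i<j, swap → [3, 17, 18, 15, 14, 7, 11, 16, 6, 5, 9]
j→9 (A[9]=5≤9), i→1 (A[1]=17≥9); i<j, swap → [3, 5, 18, 15, 14, 7, 11, 16, 6, 17, 9]
j→8 (A[8]=6≤9), i→2 (A[2]=18≥9); i<j, swap → [3, 5, 6, 15, 14, 7, 11, 16, 18, 17, 9]
j→5 (A[5]=7≤9), i→3 (A[3]=15≥9); i<j, swap → [3, 5, 6, 7, 14, 15, 11, 16, 18, 17, 9]
j→3, i→4; i≥j, return j=3. A = [3, 5, 6, 7, 14, 15, 11, 16, 18, 17, 9]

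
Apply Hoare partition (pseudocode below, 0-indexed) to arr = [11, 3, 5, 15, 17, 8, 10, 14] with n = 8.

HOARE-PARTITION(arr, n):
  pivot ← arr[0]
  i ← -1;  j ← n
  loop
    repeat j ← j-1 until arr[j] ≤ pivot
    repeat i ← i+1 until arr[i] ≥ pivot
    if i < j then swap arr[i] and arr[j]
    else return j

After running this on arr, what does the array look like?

pivot=11
j stops at 6 (10), i stops at 0 (11); swap ⇒ [10, 3, 5, 15, 17, 8, 11, 14]
j stops at 5 (8), i stops at 3 (15); swap ⇒ [10, 3, 5, 8, 17, 15, 11, 14]
j stops at 3, i stops at 4; i≥j ⇒ return 3. arr=[10, 3, 5, 8, 17, 15, 11, 14]

[10, 3, 5, 8, 17, 15, 11, 14]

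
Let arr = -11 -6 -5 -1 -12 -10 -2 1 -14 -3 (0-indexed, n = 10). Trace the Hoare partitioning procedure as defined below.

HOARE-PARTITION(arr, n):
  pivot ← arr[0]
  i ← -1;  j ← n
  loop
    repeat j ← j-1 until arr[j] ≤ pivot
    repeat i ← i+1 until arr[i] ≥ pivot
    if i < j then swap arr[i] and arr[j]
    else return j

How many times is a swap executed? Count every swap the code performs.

pivot = arr[0] = -11; i = -1, j = 10
j→8 (arr[8]=-14≤-11), i→0 (arr[0]=-11≥-11); i<j, swap → -14 -6 -5 -1 -12 -10 -2 1 -11 -3
j→4 (arr[4]=-12≤-11), i→1 (arr[1]=-6≥-11); i<j, swap → -14 -12 -5 -1 -6 -10 -2 1 -11 -3
j→1, i→2; i≥j, return j=1. arr = -14 -12 -5 -1 -6 -10 -2 1 -11 -3

2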